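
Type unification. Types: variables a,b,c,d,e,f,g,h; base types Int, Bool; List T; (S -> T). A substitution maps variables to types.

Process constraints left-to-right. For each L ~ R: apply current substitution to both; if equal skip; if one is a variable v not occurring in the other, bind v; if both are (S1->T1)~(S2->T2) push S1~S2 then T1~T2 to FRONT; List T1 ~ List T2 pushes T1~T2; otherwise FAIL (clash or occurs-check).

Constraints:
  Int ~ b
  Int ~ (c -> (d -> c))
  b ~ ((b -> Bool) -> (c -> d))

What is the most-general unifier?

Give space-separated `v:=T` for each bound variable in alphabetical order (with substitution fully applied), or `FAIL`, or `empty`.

step 1: unify Int ~ b  [subst: {-} | 2 pending]
  bind b := Int
step 2: unify Int ~ (c -> (d -> c))  [subst: {b:=Int} | 1 pending]
  clash: Int vs (c -> (d -> c))

Answer: FAIL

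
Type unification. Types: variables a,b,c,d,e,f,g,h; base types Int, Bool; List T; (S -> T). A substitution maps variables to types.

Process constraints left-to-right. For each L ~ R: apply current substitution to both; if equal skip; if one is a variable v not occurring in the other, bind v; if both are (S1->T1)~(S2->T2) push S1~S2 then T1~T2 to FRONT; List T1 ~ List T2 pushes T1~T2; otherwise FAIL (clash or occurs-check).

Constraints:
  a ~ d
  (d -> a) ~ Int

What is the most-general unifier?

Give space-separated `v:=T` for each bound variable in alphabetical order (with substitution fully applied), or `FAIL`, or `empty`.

Answer: FAIL

Derivation:
step 1: unify a ~ d  [subst: {-} | 1 pending]
  bind a := d
step 2: unify (d -> d) ~ Int  [subst: {a:=d} | 0 pending]
  clash: (d -> d) vs Int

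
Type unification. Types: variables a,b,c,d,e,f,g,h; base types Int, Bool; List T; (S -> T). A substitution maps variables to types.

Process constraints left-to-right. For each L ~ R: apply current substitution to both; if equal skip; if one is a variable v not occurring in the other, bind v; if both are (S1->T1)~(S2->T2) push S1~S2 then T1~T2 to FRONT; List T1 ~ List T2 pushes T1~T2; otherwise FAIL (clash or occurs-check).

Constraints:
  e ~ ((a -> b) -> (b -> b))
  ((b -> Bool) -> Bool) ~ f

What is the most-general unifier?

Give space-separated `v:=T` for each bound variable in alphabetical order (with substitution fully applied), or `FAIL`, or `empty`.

Answer: e:=((a -> b) -> (b -> b)) f:=((b -> Bool) -> Bool)

Derivation:
step 1: unify e ~ ((a -> b) -> (b -> b))  [subst: {-} | 1 pending]
  bind e := ((a -> b) -> (b -> b))
step 2: unify ((b -> Bool) -> Bool) ~ f  [subst: {e:=((a -> b) -> (b -> b))} | 0 pending]
  bind f := ((b -> Bool) -> Bool)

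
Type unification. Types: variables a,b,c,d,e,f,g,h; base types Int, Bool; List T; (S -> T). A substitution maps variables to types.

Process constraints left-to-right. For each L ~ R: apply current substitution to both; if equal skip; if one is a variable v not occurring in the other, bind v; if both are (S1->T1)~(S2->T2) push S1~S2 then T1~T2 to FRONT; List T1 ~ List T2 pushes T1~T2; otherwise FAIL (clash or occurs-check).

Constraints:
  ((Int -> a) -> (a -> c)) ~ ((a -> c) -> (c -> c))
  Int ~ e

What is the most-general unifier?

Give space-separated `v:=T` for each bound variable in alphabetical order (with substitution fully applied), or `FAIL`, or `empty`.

Answer: a:=Int c:=Int e:=Int

Derivation:
step 1: unify ((Int -> a) -> (a -> c)) ~ ((a -> c) -> (c -> c))  [subst: {-} | 1 pending]
  -> decompose arrow: push (Int -> a)~(a -> c), (a -> c)~(c -> c)
step 2: unify (Int -> a) ~ (a -> c)  [subst: {-} | 2 pending]
  -> decompose arrow: push Int~a, a~c
step 3: unify Int ~ a  [subst: {-} | 3 pending]
  bind a := Int
step 4: unify Int ~ c  [subst: {a:=Int} | 2 pending]
  bind c := Int
step 5: unify (Int -> Int) ~ (Int -> Int)  [subst: {a:=Int, c:=Int} | 1 pending]
  -> identical, skip
step 6: unify Int ~ e  [subst: {a:=Int, c:=Int} | 0 pending]
  bind e := Int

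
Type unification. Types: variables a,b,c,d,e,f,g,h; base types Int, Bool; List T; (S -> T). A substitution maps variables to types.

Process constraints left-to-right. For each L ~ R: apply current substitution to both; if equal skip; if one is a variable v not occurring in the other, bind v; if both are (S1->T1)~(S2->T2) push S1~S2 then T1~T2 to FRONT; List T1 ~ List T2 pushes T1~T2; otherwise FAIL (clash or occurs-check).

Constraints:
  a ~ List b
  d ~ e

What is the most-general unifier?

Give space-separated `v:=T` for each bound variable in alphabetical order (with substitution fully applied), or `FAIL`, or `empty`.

step 1: unify a ~ List b  [subst: {-} | 1 pending]
  bind a := List b
step 2: unify d ~ e  [subst: {a:=List b} | 0 pending]
  bind d := e

Answer: a:=List b d:=e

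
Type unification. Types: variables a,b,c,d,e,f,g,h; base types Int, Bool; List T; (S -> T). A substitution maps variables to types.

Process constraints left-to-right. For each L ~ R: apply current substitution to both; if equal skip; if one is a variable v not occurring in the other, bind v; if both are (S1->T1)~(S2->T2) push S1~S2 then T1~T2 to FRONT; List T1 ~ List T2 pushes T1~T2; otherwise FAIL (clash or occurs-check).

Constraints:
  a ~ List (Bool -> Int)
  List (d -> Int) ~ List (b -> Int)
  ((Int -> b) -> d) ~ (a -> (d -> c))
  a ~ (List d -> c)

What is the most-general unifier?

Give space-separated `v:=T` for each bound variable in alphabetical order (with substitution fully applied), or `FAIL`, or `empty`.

step 1: unify a ~ List (Bool -> Int)  [subst: {-} | 3 pending]
  bind a := List (Bool -> Int)
step 2: unify List (d -> Int) ~ List (b -> Int)  [subst: {a:=List (Bool -> Int)} | 2 pending]
  -> decompose List: push (d -> Int)~(b -> Int)
step 3: unify (d -> Int) ~ (b -> Int)  [subst: {a:=List (Bool -> Int)} | 2 pending]
  -> decompose arrow: push d~b, Int~Int
step 4: unify d ~ b  [subst: {a:=List (Bool -> Int)} | 3 pending]
  bind d := b
step 5: unify Int ~ Int  [subst: {a:=List (Bool -> Int), d:=b} | 2 pending]
  -> identical, skip
step 6: unify ((Int -> b) -> b) ~ (List (Bool -> Int) -> (b -> c))  [subst: {a:=List (Bool -> Int), d:=b} | 1 pending]
  -> decompose arrow: push (Int -> b)~List (Bool -> Int), b~(b -> c)
step 7: unify (Int -> b) ~ List (Bool -> Int)  [subst: {a:=List (Bool -> Int), d:=b} | 2 pending]
  clash: (Int -> b) vs List (Bool -> Int)

Answer: FAIL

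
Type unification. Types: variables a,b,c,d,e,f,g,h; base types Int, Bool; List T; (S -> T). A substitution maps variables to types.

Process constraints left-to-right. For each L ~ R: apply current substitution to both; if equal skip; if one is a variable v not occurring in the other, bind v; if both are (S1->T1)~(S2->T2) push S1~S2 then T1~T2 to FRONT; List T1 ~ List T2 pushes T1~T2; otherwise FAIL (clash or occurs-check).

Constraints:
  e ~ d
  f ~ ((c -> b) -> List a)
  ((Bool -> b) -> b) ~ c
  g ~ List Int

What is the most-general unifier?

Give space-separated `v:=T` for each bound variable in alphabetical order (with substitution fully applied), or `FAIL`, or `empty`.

step 1: unify e ~ d  [subst: {-} | 3 pending]
  bind e := d
step 2: unify f ~ ((c -> b) -> List a)  [subst: {e:=d} | 2 pending]
  bind f := ((c -> b) -> List a)
step 3: unify ((Bool -> b) -> b) ~ c  [subst: {e:=d, f:=((c -> b) -> List a)} | 1 pending]
  bind c := ((Bool -> b) -> b)
step 4: unify g ~ List Int  [subst: {e:=d, f:=((c -> b) -> List a), c:=((Bool -> b) -> b)} | 0 pending]
  bind g := List Int

Answer: c:=((Bool -> b) -> b) e:=d f:=((((Bool -> b) -> b) -> b) -> List a) g:=List Int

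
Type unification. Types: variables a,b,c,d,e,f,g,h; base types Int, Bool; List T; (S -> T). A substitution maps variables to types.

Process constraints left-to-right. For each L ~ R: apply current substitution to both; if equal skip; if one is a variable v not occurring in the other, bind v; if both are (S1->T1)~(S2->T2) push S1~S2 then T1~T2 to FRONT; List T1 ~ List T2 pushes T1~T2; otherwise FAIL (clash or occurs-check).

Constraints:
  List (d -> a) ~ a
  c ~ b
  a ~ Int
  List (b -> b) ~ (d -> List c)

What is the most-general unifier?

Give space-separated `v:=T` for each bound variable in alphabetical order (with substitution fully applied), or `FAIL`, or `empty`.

Answer: FAIL

Derivation:
step 1: unify List (d -> a) ~ a  [subst: {-} | 3 pending]
  occurs-check fail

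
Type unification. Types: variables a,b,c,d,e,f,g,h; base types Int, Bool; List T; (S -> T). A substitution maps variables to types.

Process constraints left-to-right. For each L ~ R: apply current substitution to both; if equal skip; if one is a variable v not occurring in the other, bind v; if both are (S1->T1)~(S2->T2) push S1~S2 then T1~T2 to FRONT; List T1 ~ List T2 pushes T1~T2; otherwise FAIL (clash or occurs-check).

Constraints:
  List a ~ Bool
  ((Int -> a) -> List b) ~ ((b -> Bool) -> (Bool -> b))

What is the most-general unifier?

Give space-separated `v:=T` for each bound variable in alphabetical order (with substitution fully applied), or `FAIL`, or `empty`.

Answer: FAIL

Derivation:
step 1: unify List a ~ Bool  [subst: {-} | 1 pending]
  clash: List a vs Bool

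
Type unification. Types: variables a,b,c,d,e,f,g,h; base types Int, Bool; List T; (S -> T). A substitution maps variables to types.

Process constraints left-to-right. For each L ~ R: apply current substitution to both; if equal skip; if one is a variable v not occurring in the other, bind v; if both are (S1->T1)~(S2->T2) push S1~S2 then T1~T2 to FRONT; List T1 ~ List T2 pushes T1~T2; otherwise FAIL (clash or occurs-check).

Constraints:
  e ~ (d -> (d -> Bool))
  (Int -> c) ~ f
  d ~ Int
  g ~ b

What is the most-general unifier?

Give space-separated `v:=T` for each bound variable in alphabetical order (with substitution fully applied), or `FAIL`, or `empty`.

Answer: d:=Int e:=(Int -> (Int -> Bool)) f:=(Int -> c) g:=b

Derivation:
step 1: unify e ~ (d -> (d -> Bool))  [subst: {-} | 3 pending]
  bind e := (d -> (d -> Bool))
step 2: unify (Int -> c) ~ f  [subst: {e:=(d -> (d -> Bool))} | 2 pending]
  bind f := (Int -> c)
step 3: unify d ~ Int  [subst: {e:=(d -> (d -> Bool)), f:=(Int -> c)} | 1 pending]
  bind d := Int
step 4: unify g ~ b  [subst: {e:=(d -> (d -> Bool)), f:=(Int -> c), d:=Int} | 0 pending]
  bind g := b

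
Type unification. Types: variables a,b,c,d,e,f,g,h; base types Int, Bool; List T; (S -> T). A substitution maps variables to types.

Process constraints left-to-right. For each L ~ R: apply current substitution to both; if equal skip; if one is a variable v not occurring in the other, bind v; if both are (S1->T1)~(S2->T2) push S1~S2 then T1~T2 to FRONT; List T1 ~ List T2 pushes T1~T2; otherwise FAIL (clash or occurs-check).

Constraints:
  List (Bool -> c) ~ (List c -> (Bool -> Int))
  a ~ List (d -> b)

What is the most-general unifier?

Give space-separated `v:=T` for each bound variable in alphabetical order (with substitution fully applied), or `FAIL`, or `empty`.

step 1: unify List (Bool -> c) ~ (List c -> (Bool -> Int))  [subst: {-} | 1 pending]
  clash: List (Bool -> c) vs (List c -> (Bool -> Int))

Answer: FAIL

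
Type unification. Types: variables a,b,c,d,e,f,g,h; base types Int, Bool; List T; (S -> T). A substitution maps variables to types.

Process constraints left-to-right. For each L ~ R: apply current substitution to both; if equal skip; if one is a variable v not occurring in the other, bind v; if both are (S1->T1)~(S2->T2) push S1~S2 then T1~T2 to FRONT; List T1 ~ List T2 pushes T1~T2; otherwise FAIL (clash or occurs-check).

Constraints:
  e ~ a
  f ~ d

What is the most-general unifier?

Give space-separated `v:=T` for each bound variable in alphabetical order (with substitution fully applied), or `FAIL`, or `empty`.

Answer: e:=a f:=d

Derivation:
step 1: unify e ~ a  [subst: {-} | 1 pending]
  bind e := a
step 2: unify f ~ d  [subst: {e:=a} | 0 pending]
  bind f := d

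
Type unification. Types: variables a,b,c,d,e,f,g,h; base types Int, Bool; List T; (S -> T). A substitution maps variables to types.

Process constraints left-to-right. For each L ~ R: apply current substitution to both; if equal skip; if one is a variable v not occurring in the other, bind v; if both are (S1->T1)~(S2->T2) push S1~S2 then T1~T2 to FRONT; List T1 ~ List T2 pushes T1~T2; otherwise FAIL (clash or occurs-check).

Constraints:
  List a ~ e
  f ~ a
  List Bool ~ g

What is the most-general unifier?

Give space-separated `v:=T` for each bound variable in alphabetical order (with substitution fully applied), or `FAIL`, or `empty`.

step 1: unify List a ~ e  [subst: {-} | 2 pending]
  bind e := List a
step 2: unify f ~ a  [subst: {e:=List a} | 1 pending]
  bind f := a
step 3: unify List Bool ~ g  [subst: {e:=List a, f:=a} | 0 pending]
  bind g := List Bool

Answer: e:=List a f:=a g:=List Bool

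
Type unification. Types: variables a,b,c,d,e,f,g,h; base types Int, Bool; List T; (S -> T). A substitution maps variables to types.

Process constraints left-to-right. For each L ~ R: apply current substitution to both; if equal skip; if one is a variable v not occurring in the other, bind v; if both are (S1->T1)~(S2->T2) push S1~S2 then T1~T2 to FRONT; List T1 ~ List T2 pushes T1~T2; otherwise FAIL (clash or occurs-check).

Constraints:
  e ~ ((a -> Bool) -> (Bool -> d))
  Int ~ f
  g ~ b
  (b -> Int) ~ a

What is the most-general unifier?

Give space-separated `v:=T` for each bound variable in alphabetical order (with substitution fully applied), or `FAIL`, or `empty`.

Answer: a:=(b -> Int) e:=(((b -> Int) -> Bool) -> (Bool -> d)) f:=Int g:=b

Derivation:
step 1: unify e ~ ((a -> Bool) -> (Bool -> d))  [subst: {-} | 3 pending]
  bind e := ((a -> Bool) -> (Bool -> d))
step 2: unify Int ~ f  [subst: {e:=((a -> Bool) -> (Bool -> d))} | 2 pending]
  bind f := Int
step 3: unify g ~ b  [subst: {e:=((a -> Bool) -> (Bool -> d)), f:=Int} | 1 pending]
  bind g := b
step 4: unify (b -> Int) ~ a  [subst: {e:=((a -> Bool) -> (Bool -> d)), f:=Int, g:=b} | 0 pending]
  bind a := (b -> Int)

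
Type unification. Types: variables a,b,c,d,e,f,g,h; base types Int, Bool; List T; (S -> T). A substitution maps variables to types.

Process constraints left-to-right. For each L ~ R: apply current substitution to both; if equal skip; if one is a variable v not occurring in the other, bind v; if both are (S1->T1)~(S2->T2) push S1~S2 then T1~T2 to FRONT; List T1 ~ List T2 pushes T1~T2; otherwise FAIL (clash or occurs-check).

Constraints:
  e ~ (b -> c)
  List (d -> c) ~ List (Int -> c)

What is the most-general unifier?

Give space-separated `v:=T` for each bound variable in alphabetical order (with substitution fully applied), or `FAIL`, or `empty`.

step 1: unify e ~ (b -> c)  [subst: {-} | 1 pending]
  bind e := (b -> c)
step 2: unify List (d -> c) ~ List (Int -> c)  [subst: {e:=(b -> c)} | 0 pending]
  -> decompose List: push (d -> c)~(Int -> c)
step 3: unify (d -> c) ~ (Int -> c)  [subst: {e:=(b -> c)} | 0 pending]
  -> decompose arrow: push d~Int, c~c
step 4: unify d ~ Int  [subst: {e:=(b -> c)} | 1 pending]
  bind d := Int
step 5: unify c ~ c  [subst: {e:=(b -> c), d:=Int} | 0 pending]
  -> identical, skip

Answer: d:=Int e:=(b -> c)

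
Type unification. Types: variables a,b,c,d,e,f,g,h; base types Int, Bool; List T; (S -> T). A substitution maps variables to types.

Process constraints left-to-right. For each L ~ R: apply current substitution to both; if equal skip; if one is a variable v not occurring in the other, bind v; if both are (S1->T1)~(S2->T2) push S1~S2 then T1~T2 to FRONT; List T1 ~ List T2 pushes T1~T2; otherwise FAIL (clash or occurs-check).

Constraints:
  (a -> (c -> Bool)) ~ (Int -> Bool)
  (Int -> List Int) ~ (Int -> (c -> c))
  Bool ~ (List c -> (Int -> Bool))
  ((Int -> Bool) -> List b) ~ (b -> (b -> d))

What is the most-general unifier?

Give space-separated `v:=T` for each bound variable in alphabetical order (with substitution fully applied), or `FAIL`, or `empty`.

Answer: FAIL

Derivation:
step 1: unify (a -> (c -> Bool)) ~ (Int -> Bool)  [subst: {-} | 3 pending]
  -> decompose arrow: push a~Int, (c -> Bool)~Bool
step 2: unify a ~ Int  [subst: {-} | 4 pending]
  bind a := Int
step 3: unify (c -> Bool) ~ Bool  [subst: {a:=Int} | 3 pending]
  clash: (c -> Bool) vs Bool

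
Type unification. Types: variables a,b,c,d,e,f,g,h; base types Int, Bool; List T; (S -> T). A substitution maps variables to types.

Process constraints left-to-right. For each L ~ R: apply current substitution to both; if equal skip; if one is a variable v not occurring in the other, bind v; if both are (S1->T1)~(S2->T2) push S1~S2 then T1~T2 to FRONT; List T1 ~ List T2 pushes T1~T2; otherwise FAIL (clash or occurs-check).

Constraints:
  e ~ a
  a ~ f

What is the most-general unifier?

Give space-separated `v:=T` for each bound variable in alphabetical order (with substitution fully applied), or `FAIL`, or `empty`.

step 1: unify e ~ a  [subst: {-} | 1 pending]
  bind e := a
step 2: unify a ~ f  [subst: {e:=a} | 0 pending]
  bind a := f

Answer: a:=f e:=f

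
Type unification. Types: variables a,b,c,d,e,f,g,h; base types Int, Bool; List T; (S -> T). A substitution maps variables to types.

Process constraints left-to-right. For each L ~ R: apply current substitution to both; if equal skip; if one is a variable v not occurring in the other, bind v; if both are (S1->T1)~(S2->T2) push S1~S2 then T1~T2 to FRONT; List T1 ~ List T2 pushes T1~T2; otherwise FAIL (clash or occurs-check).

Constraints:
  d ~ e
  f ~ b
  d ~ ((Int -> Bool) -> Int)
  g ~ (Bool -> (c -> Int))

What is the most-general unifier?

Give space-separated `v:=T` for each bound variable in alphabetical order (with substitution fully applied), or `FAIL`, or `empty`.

Answer: d:=((Int -> Bool) -> Int) e:=((Int -> Bool) -> Int) f:=b g:=(Bool -> (c -> Int))

Derivation:
step 1: unify d ~ e  [subst: {-} | 3 pending]
  bind d := e
step 2: unify f ~ b  [subst: {d:=e} | 2 pending]
  bind f := b
step 3: unify e ~ ((Int -> Bool) -> Int)  [subst: {d:=e, f:=b} | 1 pending]
  bind e := ((Int -> Bool) -> Int)
step 4: unify g ~ (Bool -> (c -> Int))  [subst: {d:=e, f:=b, e:=((Int -> Bool) -> Int)} | 0 pending]
  bind g := (Bool -> (c -> Int))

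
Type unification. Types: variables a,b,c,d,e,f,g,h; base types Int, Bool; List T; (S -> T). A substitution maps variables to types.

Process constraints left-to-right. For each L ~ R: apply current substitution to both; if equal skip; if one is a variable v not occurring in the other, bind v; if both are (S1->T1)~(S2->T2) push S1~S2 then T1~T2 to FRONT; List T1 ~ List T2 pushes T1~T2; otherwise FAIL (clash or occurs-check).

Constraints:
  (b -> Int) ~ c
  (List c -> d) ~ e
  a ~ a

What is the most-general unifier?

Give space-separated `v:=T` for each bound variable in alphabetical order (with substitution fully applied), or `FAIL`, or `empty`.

step 1: unify (b -> Int) ~ c  [subst: {-} | 2 pending]
  bind c := (b -> Int)
step 2: unify (List (b -> Int) -> d) ~ e  [subst: {c:=(b -> Int)} | 1 pending]
  bind e := (List (b -> Int) -> d)
step 3: unify a ~ a  [subst: {c:=(b -> Int), e:=(List (b -> Int) -> d)} | 0 pending]
  -> identical, skip

Answer: c:=(b -> Int) e:=(List (b -> Int) -> d)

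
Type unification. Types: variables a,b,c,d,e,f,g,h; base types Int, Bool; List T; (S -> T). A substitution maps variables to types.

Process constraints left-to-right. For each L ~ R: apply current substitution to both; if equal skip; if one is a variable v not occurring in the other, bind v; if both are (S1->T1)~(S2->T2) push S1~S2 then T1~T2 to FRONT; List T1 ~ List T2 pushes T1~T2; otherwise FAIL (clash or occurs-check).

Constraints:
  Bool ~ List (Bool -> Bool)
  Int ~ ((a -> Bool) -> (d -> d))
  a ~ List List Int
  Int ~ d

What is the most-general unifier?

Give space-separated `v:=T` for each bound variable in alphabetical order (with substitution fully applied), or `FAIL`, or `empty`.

Answer: FAIL

Derivation:
step 1: unify Bool ~ List (Bool -> Bool)  [subst: {-} | 3 pending]
  clash: Bool vs List (Bool -> Bool)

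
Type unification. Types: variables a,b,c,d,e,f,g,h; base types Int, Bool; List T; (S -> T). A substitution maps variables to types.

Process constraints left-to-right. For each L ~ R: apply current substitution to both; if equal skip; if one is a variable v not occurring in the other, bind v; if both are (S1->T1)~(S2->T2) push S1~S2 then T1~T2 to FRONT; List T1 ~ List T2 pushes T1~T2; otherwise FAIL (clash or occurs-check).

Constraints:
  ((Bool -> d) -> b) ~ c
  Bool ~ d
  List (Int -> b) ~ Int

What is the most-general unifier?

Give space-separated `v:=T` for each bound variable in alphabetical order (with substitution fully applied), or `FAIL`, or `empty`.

Answer: FAIL

Derivation:
step 1: unify ((Bool -> d) -> b) ~ c  [subst: {-} | 2 pending]
  bind c := ((Bool -> d) -> b)
step 2: unify Bool ~ d  [subst: {c:=((Bool -> d) -> b)} | 1 pending]
  bind d := Bool
step 3: unify List (Int -> b) ~ Int  [subst: {c:=((Bool -> d) -> b), d:=Bool} | 0 pending]
  clash: List (Int -> b) vs Int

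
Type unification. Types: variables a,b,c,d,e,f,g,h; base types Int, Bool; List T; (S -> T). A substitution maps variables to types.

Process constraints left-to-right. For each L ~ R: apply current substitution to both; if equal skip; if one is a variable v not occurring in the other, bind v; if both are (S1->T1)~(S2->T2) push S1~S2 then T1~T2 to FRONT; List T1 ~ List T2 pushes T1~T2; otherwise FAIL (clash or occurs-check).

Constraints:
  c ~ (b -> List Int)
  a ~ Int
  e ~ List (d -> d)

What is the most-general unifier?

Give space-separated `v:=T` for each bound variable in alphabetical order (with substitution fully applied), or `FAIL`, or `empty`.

Answer: a:=Int c:=(b -> List Int) e:=List (d -> d)

Derivation:
step 1: unify c ~ (b -> List Int)  [subst: {-} | 2 pending]
  bind c := (b -> List Int)
step 2: unify a ~ Int  [subst: {c:=(b -> List Int)} | 1 pending]
  bind a := Int
step 3: unify e ~ List (d -> d)  [subst: {c:=(b -> List Int), a:=Int} | 0 pending]
  bind e := List (d -> d)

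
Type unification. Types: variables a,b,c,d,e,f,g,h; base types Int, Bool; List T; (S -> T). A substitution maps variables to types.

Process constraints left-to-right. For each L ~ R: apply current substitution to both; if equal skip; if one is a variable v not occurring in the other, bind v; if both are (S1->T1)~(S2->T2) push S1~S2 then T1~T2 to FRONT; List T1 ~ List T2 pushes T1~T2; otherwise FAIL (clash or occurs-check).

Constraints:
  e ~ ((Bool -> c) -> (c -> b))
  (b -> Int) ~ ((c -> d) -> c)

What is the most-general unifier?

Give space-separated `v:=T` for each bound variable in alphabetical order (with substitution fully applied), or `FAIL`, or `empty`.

Answer: b:=(Int -> d) c:=Int e:=((Bool -> Int) -> (Int -> (Int -> d)))

Derivation:
step 1: unify e ~ ((Bool -> c) -> (c -> b))  [subst: {-} | 1 pending]
  bind e := ((Bool -> c) -> (c -> b))
step 2: unify (b -> Int) ~ ((c -> d) -> c)  [subst: {e:=((Bool -> c) -> (c -> b))} | 0 pending]
  -> decompose arrow: push b~(c -> d), Int~c
step 3: unify b ~ (c -> d)  [subst: {e:=((Bool -> c) -> (c -> b))} | 1 pending]
  bind b := (c -> d)
step 4: unify Int ~ c  [subst: {e:=((Bool -> c) -> (c -> b)), b:=(c -> d)} | 0 pending]
  bind c := Int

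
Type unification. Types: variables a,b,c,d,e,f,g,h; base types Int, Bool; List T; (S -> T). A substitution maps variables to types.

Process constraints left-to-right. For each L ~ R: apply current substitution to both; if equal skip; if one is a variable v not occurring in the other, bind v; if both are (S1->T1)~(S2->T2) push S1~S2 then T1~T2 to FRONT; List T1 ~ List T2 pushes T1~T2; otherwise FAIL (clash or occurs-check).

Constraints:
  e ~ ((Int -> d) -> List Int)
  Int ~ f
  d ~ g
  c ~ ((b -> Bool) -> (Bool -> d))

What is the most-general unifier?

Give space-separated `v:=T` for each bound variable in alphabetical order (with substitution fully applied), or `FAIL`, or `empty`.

step 1: unify e ~ ((Int -> d) -> List Int)  [subst: {-} | 3 pending]
  bind e := ((Int -> d) -> List Int)
step 2: unify Int ~ f  [subst: {e:=((Int -> d) -> List Int)} | 2 pending]
  bind f := Int
step 3: unify d ~ g  [subst: {e:=((Int -> d) -> List Int), f:=Int} | 1 pending]
  bind d := g
step 4: unify c ~ ((b -> Bool) -> (Bool -> g))  [subst: {e:=((Int -> d) -> List Int), f:=Int, d:=g} | 0 pending]
  bind c := ((b -> Bool) -> (Bool -> g))

Answer: c:=((b -> Bool) -> (Bool -> g)) d:=g e:=((Int -> g) -> List Int) f:=Int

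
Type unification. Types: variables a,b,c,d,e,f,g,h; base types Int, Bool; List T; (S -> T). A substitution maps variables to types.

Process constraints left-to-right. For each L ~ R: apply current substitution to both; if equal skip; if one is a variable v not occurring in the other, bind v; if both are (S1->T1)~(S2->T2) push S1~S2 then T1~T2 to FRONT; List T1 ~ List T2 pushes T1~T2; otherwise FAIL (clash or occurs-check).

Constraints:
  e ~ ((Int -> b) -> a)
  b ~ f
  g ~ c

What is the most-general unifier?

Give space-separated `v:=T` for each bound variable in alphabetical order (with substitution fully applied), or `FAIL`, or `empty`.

Answer: b:=f e:=((Int -> f) -> a) g:=c

Derivation:
step 1: unify e ~ ((Int -> b) -> a)  [subst: {-} | 2 pending]
  bind e := ((Int -> b) -> a)
step 2: unify b ~ f  [subst: {e:=((Int -> b) -> a)} | 1 pending]
  bind b := f
step 3: unify g ~ c  [subst: {e:=((Int -> b) -> a), b:=f} | 0 pending]
  bind g := c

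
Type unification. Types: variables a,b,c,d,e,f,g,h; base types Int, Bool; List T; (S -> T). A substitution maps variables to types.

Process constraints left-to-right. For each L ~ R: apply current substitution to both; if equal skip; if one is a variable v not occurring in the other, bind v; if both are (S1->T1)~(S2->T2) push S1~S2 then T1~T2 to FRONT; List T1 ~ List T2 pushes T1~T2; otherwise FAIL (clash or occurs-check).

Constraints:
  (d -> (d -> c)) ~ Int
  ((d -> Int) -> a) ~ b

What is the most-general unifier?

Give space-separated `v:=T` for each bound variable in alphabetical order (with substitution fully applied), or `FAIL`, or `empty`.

Answer: FAIL

Derivation:
step 1: unify (d -> (d -> c)) ~ Int  [subst: {-} | 1 pending]
  clash: (d -> (d -> c)) vs Int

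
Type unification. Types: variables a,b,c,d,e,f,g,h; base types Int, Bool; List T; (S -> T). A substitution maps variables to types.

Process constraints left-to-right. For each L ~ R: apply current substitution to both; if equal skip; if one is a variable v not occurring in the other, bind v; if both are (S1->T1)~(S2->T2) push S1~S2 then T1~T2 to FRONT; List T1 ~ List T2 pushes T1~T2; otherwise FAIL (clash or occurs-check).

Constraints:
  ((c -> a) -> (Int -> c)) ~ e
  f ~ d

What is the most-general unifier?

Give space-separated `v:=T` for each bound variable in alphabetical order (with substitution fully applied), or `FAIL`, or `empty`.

step 1: unify ((c -> a) -> (Int -> c)) ~ e  [subst: {-} | 1 pending]
  bind e := ((c -> a) -> (Int -> c))
step 2: unify f ~ d  [subst: {e:=((c -> a) -> (Int -> c))} | 0 pending]
  bind f := d

Answer: e:=((c -> a) -> (Int -> c)) f:=d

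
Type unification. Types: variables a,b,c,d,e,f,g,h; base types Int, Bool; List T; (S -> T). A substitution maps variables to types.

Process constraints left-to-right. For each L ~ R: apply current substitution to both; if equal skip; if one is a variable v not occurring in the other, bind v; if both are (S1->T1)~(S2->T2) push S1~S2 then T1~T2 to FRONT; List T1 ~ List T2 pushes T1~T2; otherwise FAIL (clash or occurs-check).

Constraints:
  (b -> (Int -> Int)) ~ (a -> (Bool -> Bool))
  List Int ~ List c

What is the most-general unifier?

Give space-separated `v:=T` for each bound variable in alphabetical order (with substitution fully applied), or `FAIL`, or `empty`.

Answer: FAIL

Derivation:
step 1: unify (b -> (Int -> Int)) ~ (a -> (Bool -> Bool))  [subst: {-} | 1 pending]
  -> decompose arrow: push b~a, (Int -> Int)~(Bool -> Bool)
step 2: unify b ~ a  [subst: {-} | 2 pending]
  bind b := a
step 3: unify (Int -> Int) ~ (Bool -> Bool)  [subst: {b:=a} | 1 pending]
  -> decompose arrow: push Int~Bool, Int~Bool
step 4: unify Int ~ Bool  [subst: {b:=a} | 2 pending]
  clash: Int vs Bool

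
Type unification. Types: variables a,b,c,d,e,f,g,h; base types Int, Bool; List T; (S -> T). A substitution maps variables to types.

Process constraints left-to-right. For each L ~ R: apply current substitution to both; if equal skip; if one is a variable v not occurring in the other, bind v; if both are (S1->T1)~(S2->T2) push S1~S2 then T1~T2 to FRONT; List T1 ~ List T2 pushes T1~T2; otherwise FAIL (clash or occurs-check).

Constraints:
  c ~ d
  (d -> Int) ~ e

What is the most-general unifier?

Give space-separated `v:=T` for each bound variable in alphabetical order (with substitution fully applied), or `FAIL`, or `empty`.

Answer: c:=d e:=(d -> Int)

Derivation:
step 1: unify c ~ d  [subst: {-} | 1 pending]
  bind c := d
step 2: unify (d -> Int) ~ e  [subst: {c:=d} | 0 pending]
  bind e := (d -> Int)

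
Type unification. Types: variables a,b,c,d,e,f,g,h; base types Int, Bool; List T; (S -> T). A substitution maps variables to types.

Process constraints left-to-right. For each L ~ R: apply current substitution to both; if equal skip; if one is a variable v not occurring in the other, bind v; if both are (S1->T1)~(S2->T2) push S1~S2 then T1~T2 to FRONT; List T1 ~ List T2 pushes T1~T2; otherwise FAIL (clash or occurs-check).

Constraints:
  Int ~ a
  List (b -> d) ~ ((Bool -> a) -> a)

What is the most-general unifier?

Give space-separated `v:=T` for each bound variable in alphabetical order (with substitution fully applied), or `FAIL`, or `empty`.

Answer: FAIL

Derivation:
step 1: unify Int ~ a  [subst: {-} | 1 pending]
  bind a := Int
step 2: unify List (b -> d) ~ ((Bool -> Int) -> Int)  [subst: {a:=Int} | 0 pending]
  clash: List (b -> d) vs ((Bool -> Int) -> Int)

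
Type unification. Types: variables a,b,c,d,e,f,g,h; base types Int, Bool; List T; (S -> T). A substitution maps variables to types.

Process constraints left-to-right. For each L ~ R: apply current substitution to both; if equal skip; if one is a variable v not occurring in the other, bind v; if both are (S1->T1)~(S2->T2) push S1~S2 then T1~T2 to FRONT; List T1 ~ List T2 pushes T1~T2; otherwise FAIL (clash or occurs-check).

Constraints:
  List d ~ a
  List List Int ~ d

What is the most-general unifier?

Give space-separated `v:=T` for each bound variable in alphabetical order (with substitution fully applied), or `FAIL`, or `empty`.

Answer: a:=List List List Int d:=List List Int

Derivation:
step 1: unify List d ~ a  [subst: {-} | 1 pending]
  bind a := List d
step 2: unify List List Int ~ d  [subst: {a:=List d} | 0 pending]
  bind d := List List Int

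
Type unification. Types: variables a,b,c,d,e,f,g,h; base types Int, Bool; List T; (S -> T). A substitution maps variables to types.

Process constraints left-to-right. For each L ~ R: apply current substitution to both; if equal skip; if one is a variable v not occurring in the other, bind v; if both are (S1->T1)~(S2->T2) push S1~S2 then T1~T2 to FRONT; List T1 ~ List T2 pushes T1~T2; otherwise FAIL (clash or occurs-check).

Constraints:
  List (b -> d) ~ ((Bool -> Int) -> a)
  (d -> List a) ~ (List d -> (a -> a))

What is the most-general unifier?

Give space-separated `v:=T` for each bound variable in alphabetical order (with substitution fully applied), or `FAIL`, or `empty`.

Answer: FAIL

Derivation:
step 1: unify List (b -> d) ~ ((Bool -> Int) -> a)  [subst: {-} | 1 pending]
  clash: List (b -> d) vs ((Bool -> Int) -> a)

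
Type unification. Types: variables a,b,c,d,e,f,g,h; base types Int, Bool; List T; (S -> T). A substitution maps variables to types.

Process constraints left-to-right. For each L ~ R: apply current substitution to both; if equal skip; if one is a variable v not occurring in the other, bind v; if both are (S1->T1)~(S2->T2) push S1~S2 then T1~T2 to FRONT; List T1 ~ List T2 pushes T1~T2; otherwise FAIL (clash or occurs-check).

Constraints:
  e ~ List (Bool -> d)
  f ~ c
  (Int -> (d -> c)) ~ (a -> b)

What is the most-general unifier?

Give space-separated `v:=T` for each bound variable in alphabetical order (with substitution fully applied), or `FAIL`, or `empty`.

step 1: unify e ~ List (Bool -> d)  [subst: {-} | 2 pending]
  bind e := List (Bool -> d)
step 2: unify f ~ c  [subst: {e:=List (Bool -> d)} | 1 pending]
  bind f := c
step 3: unify (Int -> (d -> c)) ~ (a -> b)  [subst: {e:=List (Bool -> d), f:=c} | 0 pending]
  -> decompose arrow: push Int~a, (d -> c)~b
step 4: unify Int ~ a  [subst: {e:=List (Bool -> d), f:=c} | 1 pending]
  bind a := Int
step 5: unify (d -> c) ~ b  [subst: {e:=List (Bool -> d), f:=c, a:=Int} | 0 pending]
  bind b := (d -> c)

Answer: a:=Int b:=(d -> c) e:=List (Bool -> d) f:=c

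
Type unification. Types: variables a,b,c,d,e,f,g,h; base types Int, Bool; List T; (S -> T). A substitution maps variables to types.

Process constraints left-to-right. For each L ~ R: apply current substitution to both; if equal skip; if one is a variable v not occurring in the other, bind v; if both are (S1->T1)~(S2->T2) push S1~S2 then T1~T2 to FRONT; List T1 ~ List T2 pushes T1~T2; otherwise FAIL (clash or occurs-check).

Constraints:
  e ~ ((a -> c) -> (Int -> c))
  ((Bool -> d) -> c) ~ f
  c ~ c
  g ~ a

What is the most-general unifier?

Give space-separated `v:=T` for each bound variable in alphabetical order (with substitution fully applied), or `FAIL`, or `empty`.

Answer: e:=((a -> c) -> (Int -> c)) f:=((Bool -> d) -> c) g:=a

Derivation:
step 1: unify e ~ ((a -> c) -> (Int -> c))  [subst: {-} | 3 pending]
  bind e := ((a -> c) -> (Int -> c))
step 2: unify ((Bool -> d) -> c) ~ f  [subst: {e:=((a -> c) -> (Int -> c))} | 2 pending]
  bind f := ((Bool -> d) -> c)
step 3: unify c ~ c  [subst: {e:=((a -> c) -> (Int -> c)), f:=((Bool -> d) -> c)} | 1 pending]
  -> identical, skip
step 4: unify g ~ a  [subst: {e:=((a -> c) -> (Int -> c)), f:=((Bool -> d) -> c)} | 0 pending]
  bind g := a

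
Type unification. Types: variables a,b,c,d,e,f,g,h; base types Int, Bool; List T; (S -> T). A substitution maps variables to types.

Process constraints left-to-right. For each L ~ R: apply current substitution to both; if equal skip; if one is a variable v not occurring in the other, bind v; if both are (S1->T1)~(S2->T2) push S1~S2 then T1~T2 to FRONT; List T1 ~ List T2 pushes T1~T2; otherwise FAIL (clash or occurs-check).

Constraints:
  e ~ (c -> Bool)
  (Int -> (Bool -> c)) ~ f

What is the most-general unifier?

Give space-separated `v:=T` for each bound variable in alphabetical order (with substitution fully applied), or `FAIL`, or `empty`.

Answer: e:=(c -> Bool) f:=(Int -> (Bool -> c))

Derivation:
step 1: unify e ~ (c -> Bool)  [subst: {-} | 1 pending]
  bind e := (c -> Bool)
step 2: unify (Int -> (Bool -> c)) ~ f  [subst: {e:=(c -> Bool)} | 0 pending]
  bind f := (Int -> (Bool -> c))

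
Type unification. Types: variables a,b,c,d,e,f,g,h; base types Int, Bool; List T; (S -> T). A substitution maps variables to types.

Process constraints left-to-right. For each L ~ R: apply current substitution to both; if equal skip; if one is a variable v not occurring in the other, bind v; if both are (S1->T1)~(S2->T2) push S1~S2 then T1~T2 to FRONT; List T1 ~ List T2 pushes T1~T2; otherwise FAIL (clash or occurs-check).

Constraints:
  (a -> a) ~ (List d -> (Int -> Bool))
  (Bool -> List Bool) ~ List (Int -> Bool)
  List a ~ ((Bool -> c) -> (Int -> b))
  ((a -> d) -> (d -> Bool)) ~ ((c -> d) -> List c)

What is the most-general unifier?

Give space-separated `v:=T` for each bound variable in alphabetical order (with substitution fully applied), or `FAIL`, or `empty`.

Answer: FAIL

Derivation:
step 1: unify (a -> a) ~ (List d -> (Int -> Bool))  [subst: {-} | 3 pending]
  -> decompose arrow: push a~List d, a~(Int -> Bool)
step 2: unify a ~ List d  [subst: {-} | 4 pending]
  bind a := List d
step 3: unify List d ~ (Int -> Bool)  [subst: {a:=List d} | 3 pending]
  clash: List d vs (Int -> Bool)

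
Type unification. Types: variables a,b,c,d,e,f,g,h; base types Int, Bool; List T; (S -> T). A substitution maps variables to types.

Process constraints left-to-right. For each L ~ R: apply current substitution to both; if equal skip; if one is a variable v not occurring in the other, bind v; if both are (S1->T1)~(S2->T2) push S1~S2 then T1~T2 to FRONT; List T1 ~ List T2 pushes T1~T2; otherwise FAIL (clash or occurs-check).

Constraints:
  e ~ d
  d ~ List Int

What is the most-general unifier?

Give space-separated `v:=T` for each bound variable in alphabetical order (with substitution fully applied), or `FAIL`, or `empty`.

Answer: d:=List Int e:=List Int

Derivation:
step 1: unify e ~ d  [subst: {-} | 1 pending]
  bind e := d
step 2: unify d ~ List Int  [subst: {e:=d} | 0 pending]
  bind d := List Int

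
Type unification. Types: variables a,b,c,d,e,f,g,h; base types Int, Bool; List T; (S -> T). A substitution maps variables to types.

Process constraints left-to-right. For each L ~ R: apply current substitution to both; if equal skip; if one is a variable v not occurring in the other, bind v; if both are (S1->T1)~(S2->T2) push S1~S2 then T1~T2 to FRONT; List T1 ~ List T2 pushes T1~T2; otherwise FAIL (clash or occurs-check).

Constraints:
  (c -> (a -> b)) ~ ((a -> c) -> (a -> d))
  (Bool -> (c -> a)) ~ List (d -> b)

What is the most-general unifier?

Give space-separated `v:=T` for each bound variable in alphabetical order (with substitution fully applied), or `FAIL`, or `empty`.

Answer: FAIL

Derivation:
step 1: unify (c -> (a -> b)) ~ ((a -> c) -> (a -> d))  [subst: {-} | 1 pending]
  -> decompose arrow: push c~(a -> c), (a -> b)~(a -> d)
step 2: unify c ~ (a -> c)  [subst: {-} | 2 pending]
  occurs-check fail: c in (a -> c)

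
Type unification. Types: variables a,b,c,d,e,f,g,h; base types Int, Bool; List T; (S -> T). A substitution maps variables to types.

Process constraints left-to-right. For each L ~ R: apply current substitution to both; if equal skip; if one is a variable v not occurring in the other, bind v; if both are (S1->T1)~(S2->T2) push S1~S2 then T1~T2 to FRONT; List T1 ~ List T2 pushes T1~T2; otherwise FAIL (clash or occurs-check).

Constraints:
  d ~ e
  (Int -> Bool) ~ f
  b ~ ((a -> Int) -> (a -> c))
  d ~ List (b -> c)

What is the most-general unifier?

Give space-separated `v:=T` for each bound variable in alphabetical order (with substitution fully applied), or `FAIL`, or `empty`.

step 1: unify d ~ e  [subst: {-} | 3 pending]
  bind d := e
step 2: unify (Int -> Bool) ~ f  [subst: {d:=e} | 2 pending]
  bind f := (Int -> Bool)
step 3: unify b ~ ((a -> Int) -> (a -> c))  [subst: {d:=e, f:=(Int -> Bool)} | 1 pending]
  bind b := ((a -> Int) -> (a -> c))
step 4: unify e ~ List (((a -> Int) -> (a -> c)) -> c)  [subst: {d:=e, f:=(Int -> Bool), b:=((a -> Int) -> (a -> c))} | 0 pending]
  bind e := List (((a -> Int) -> (a -> c)) -> c)

Answer: b:=((a -> Int) -> (a -> c)) d:=List (((a -> Int) -> (a -> c)) -> c) e:=List (((a -> Int) -> (a -> c)) -> c) f:=(Int -> Bool)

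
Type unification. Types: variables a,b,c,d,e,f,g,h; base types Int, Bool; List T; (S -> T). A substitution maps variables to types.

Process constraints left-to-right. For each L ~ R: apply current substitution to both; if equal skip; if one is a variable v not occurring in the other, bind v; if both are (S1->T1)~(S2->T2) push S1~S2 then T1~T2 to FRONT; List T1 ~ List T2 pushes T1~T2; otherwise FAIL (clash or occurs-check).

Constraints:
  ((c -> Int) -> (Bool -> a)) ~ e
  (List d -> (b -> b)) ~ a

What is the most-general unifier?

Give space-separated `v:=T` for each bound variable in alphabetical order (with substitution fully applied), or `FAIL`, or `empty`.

Answer: a:=(List d -> (b -> b)) e:=((c -> Int) -> (Bool -> (List d -> (b -> b))))

Derivation:
step 1: unify ((c -> Int) -> (Bool -> a)) ~ e  [subst: {-} | 1 pending]
  bind e := ((c -> Int) -> (Bool -> a))
step 2: unify (List d -> (b -> b)) ~ a  [subst: {e:=((c -> Int) -> (Bool -> a))} | 0 pending]
  bind a := (List d -> (b -> b))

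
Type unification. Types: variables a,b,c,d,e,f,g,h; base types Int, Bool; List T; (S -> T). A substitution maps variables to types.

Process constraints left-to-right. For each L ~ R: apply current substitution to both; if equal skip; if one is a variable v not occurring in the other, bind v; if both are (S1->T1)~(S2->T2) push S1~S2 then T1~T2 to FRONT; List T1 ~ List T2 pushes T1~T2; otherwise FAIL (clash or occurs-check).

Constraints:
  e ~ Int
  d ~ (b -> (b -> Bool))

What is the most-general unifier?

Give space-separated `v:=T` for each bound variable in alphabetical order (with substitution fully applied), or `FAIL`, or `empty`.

step 1: unify e ~ Int  [subst: {-} | 1 pending]
  bind e := Int
step 2: unify d ~ (b -> (b -> Bool))  [subst: {e:=Int} | 0 pending]
  bind d := (b -> (b -> Bool))

Answer: d:=(b -> (b -> Bool)) e:=Int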